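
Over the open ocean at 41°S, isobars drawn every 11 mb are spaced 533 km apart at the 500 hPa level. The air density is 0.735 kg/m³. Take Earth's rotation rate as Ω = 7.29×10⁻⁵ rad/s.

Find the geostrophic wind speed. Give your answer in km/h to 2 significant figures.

Coriolis parameter at 41°S:
f = 2Ω sin φ = 2 × 7.29×10⁻⁵ × sin 41° = 9.57×10⁻⁵ s⁻¹
Pressure gradient: |∂P/∂n| = 1100 Pa / 533000 m = 2.06×10⁻³ Pa/m
Geostrophic balance (pressure-gradient force = Coriolis force):
V_g = (1/(fρ)) |∂P/∂n| = 2.06×10⁻³ / (9.57×10⁻⁵ × 0.735) = 29.4 m/s
Converting: 29.4 m/s × 3.6 = 110 km/h

110 km/h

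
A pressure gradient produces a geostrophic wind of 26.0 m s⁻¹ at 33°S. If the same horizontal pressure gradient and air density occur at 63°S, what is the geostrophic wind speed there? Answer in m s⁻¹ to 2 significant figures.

16 m s⁻¹

With the same pressure gradient and density, V_g ∝ 1/f ∝ 1/sin φ.
V₂ = V₁ · sin φ₁ / sin φ₂ = 26.0 × sin 33° / sin 63°
V₂ = 26.0 × 0.5446/0.8910 = 16 m s⁻¹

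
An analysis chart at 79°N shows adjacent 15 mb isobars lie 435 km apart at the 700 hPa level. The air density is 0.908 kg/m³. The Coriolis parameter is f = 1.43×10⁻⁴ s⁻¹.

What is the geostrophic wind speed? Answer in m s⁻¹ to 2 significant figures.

27 m s⁻¹

Pressure gradient: |∂P/∂n| = 1500 Pa / 435000 m = 3.45×10⁻³ Pa/m
Geostrophic balance (pressure-gradient force = Coriolis force):
V_g = (1/(fρ)) |∂P/∂n| = 3.45×10⁻³ / (1.43×10⁻⁴ × 0.908) = 26.6 m/s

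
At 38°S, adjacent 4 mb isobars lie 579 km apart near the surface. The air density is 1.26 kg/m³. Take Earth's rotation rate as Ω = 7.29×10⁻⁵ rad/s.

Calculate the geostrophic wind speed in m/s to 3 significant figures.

6.11 m/s

Coriolis parameter at 38°S:
f = 2Ω sin φ = 2 × 7.29×10⁻⁵ × sin 38° = 8.98×10⁻⁵ s⁻¹
Pressure gradient: |∂P/∂n| = 400 Pa / 579000 m = 6.91×10⁻⁴ Pa/m
Geostrophic balance (pressure-gradient force = Coriolis force):
V_g = (1/(fρ)) |∂P/∂n| = 6.91×10⁻⁴ / (8.98×10⁻⁵ × 1.26) = 6.11 m/s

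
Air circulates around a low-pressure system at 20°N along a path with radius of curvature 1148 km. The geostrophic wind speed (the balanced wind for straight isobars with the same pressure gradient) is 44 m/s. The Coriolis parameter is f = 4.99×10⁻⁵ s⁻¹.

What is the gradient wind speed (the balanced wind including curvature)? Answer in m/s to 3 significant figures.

29.2 m/s

Around a low, centrifugal force acts outward with Coriolis, so pressure-gradient force balances both:
(1/ρ)|∂P/∂n| = fV + V²/R  →  V² + fR·V − fR·V_g = 0
With fR = 4.99×10⁻⁵ × 1148×10³ m = 57.3 m/s:
V = [−fR + √((fR)² + 4 fR V_g)]/2 = [−57.3 + √(57.3² + 4×57.3×44)]/2 = 29.2 m/s
Subgeostrophic (V < V_g = 44 m/s), as expected around a low.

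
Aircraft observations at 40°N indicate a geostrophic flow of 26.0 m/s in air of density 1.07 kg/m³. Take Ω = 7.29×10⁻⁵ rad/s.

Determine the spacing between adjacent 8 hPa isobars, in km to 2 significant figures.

Coriolis parameter at 40°N:
f = 2Ω sin φ = 2 × 7.29×10⁻⁵ × sin 40° = 9.37×10⁻⁵ s⁻¹
Geostrophic balance rearranged: |∂P/∂n| = f ρ V_g
|∂P/∂n| = 9.37×10⁻⁵ × 1.07 × 26.0 = 2.61×10⁻³ Pa/m
Isobar spacing: Δn = ΔP/|∂P/∂n| = 800 Pa / 2.61×10⁻³ Pa/m = 306837 m ≈ 310 km

310 km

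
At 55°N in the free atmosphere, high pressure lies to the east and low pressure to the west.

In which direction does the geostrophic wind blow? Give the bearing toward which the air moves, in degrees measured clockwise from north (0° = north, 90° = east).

The pressure-gradient force points toward the west (bearing 270°).
Geostrophic balance: in the Northern Hemisphere the Coriolis force deflects motion to the right, so the geostrophic wind blows 90° to the right of the pressure-gradient force (low pressure on the left).
Rotating 270° by 90° clockwise gives 000° — the wind blows toward the north.

000°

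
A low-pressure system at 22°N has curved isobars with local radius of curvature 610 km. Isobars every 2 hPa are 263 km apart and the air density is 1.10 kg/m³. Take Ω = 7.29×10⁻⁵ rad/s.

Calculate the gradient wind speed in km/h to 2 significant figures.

35 km/h

Coriolis parameter at 22°N:
f = 2Ω sin φ = 2 × 7.29×10⁻⁵ × sin 22° = 5.46×10⁻⁵ s⁻¹
Pressure gradient: |∂P/∂n| = 200 Pa / 263000 m = 7.60×10⁻⁴ Pa/m
Geostrophic speed: V_g = |∂P/∂n|/(fρ) = 7.60×10⁻⁴/(5.46×10⁻⁵ × 1.10) = 12.7 m/s
Around a low, centrifugal force acts outward with Coriolis, so pressure-gradient force balances both:
(1/ρ)|∂P/∂n| = fV + V²/R  →  V² + fR·V − fR·V_g = 0
With fR = 5.46×10⁻⁵ × 610×10³ m = 33.3 m/s:
V = [−fR + √((fR)² + 4 fR V_g)]/2 = [−33.3 + √(33.3² + 4×33.3×12.7)]/2 = 9.78 m/s
Subgeostrophic (V < V_g = 12.7 m/s), as expected around a low.
Converting: 9.78 m/s × 3.6 = 35 km/h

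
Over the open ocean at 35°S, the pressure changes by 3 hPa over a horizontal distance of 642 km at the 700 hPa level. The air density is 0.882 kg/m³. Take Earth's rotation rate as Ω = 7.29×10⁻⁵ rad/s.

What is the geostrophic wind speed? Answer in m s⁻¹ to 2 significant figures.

Coriolis parameter at 35°S:
f = 2Ω sin φ = 2 × 7.29×10⁻⁵ × sin 35° = 8.36×10⁻⁵ s⁻¹
Pressure gradient: |∂P/∂n| = 300 Pa / 642000 m = 4.67×10⁻⁴ Pa/m
Geostrophic balance (pressure-gradient force = Coriolis force):
V_g = (1/(fρ)) |∂P/∂n| = 4.67×10⁻⁴ / (8.36×10⁻⁵ × 0.882) = 6.34 m/s

6.3 m s⁻¹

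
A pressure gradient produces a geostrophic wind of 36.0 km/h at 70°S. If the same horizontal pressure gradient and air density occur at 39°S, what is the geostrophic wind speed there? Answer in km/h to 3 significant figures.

53.8 km/h

With the same pressure gradient and density, V_g ∝ 1/f ∝ 1/sin φ.
V₂ = V₁ · sin φ₁ / sin φ₂ = 36.0 × sin 70° / sin 39°
V₂ = 36.0 × 0.9397/0.6293 = 53.8 km/h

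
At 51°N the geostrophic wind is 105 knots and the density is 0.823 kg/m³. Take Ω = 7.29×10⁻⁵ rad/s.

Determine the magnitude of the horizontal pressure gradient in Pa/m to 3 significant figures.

5.04×10⁻³ Pa/m

Coriolis parameter at 51°N:
f = 2Ω sin φ = 2 × 7.29×10⁻⁵ × sin 51° = 1.13×10⁻⁴ s⁻¹
Wind speed in SI: 105 knots = 54.0 m/s
Geostrophic balance rearranged: |∂P/∂n| = f ρ V_g
|∂P/∂n| = 1.13×10⁻⁴ × 0.823 × 54.0 = 5.04×10⁻³ Pa/m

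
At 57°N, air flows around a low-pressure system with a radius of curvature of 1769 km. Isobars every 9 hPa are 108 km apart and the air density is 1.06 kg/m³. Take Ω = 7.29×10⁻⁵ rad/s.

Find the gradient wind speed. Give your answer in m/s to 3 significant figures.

51.9 m/s

Coriolis parameter at 57°N:
f = 2Ω sin φ = 2 × 7.29×10⁻⁵ × sin 57° = 1.22×10⁻⁴ s⁻¹
Pressure gradient: |∂P/∂n| = 900 Pa / 108000 m = 8.33×10⁻³ Pa/m
Geostrophic speed: V_g = |∂P/∂n|/(fρ) = 8.33×10⁻³/(1.22×10⁻⁴ × 1.06) = 64.3 m/s
Around a low, centrifugal force acts outward with Coriolis, so pressure-gradient force balances both:
(1/ρ)|∂P/∂n| = fV + V²/R  →  V² + fR·V − fR·V_g = 0
With fR = 1.22×10⁻⁴ × 1769×10³ m = 216 m/s:
V = [−fR + √((fR)² + 4 fR V_g)]/2 = [−216 + √(216² + 4×216×64.3)]/2 = 51.9 m/s
Subgeostrophic (V < V_g = 64.3 m/s), as expected around a low.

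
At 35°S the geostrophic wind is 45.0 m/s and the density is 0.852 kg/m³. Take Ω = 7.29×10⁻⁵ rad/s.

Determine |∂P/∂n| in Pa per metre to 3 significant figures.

3.21×10⁻³ Pa/m

Coriolis parameter at 35°S:
f = 2Ω sin φ = 2 × 7.29×10⁻⁵ × sin 35° = 8.36×10⁻⁵ s⁻¹
Geostrophic balance rearranged: |∂P/∂n| = f ρ V_g
|∂P/∂n| = 8.36×10⁻⁵ × 0.852 × 45.0 = 3.21×10⁻³ Pa/m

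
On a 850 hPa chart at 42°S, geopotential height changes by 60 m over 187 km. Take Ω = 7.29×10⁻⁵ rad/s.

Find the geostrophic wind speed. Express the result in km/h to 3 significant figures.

116 km/h

Coriolis parameter at 42°S:
f = 2Ω sin φ = 2 × 7.29×10⁻⁵ × sin 42° = 9.76×10⁻⁵ s⁻¹
Height gradient: |∂Z/∂n| = 60 m / 187000 m = 3.21×10⁻⁴
On a pressure surface, geostrophic balance gives V_g = (g/f)|∂Z/∂n|:
V_g = 9.81 × 3.21×10⁻⁴ / 9.76×10⁻⁵ = 32.3 m/s
Converting: 32.3 m/s × 3.6 = 116 km/h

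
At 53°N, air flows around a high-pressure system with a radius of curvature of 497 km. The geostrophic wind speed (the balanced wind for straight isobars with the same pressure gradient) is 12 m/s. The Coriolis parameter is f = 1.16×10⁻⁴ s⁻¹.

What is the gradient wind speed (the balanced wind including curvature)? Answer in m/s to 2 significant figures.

17 m/s

Around a high, pressure-gradient force acts outward with centrifugal, so Coriolis balances both:
fV = (1/ρ)|∂P/∂n| + V²/R  →  V² − fR·V + fR·V_g = 0
With fR = 1.16×10⁻⁴ × 497×10³ m = 57.7 m/s:
V = [fR − √((fR)² − 4 fR V_g)]/2 = [57.7 − √(57.7² − 4×57.7×12)]/2 = 17 m/s
Supergeostrophic (V > V_g = 12 m/s), as expected around a high.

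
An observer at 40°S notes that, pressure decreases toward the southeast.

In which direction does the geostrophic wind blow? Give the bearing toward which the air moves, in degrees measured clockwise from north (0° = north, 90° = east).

045°

The pressure-gradient force points toward the southeast (bearing 135°).
Geostrophic balance: in the Southern Hemisphere the Coriolis force deflects motion to the left, so the geostrophic wind blows 90° to the left of the pressure-gradient force (low pressure on the right).
Rotating 135° by 90° counterclockwise gives 045° — the wind blows toward the northeast.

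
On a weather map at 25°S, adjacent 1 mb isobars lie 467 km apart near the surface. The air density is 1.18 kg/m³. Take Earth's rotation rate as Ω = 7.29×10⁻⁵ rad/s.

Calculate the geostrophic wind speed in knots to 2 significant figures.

5.7 knots

Coriolis parameter at 25°S:
f = 2Ω sin φ = 2 × 7.29×10⁻⁵ × sin 25° = 6.16×10⁻⁵ s⁻¹
Pressure gradient: |∂P/∂n| = 100 Pa / 467000 m = 2.14×10⁻⁴ Pa/m
Geostrophic balance (pressure-gradient force = Coriolis force):
V_g = (1/(fρ)) |∂P/∂n| = 2.14×10⁻⁴ / (6.16×10⁻⁵ × 1.18) = 2.95 m/s
Converting: 2.95 m/s × 1.944 = 5.7 knots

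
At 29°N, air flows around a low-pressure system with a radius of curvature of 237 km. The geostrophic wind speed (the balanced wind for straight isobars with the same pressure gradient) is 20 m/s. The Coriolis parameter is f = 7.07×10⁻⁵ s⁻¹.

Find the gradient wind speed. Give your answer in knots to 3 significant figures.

Around a low, centrifugal force acts outward with Coriolis, so pressure-gradient force balances both:
(1/ρ)|∂P/∂n| = fV + V²/R  →  V² + fR·V − fR·V_g = 0
With fR = 7.07×10⁻⁵ × 237×10³ m = 16.8 m/s:
V = [−fR + √((fR)² + 4 fR V_g)]/2 = [−16.8 + √(16.8² + 4×16.8×20)]/2 = 11.8 m/s
Subgeostrophic (V < V_g = 20 m/s), as expected around a low.
Converting: 11.8 m/s × 1.944 = 22.8 knots

22.8 knots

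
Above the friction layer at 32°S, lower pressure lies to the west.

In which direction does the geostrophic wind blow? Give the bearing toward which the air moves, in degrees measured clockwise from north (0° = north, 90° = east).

The pressure-gradient force points toward the west (bearing 270°).
Geostrophic balance: in the Southern Hemisphere the Coriolis force deflects motion to the left, so the geostrophic wind blows 90° to the left of the pressure-gradient force (low pressure on the right).
Rotating 270° by 90° counterclockwise gives 180° — the wind blows toward the south.

180°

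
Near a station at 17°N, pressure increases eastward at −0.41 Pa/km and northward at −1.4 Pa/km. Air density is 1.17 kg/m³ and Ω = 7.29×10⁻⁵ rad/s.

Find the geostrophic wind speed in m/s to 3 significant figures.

Coriolis parameter at 17°N:
f = 2Ω sin φ = 2 × 7.29×10⁻⁵ × sin 17° = 4.26×10⁻⁵ s⁻¹
Component geostrophic relations (x east, y north):
u_g = −(1/(fρ)) ∂P/∂y,  v_g = (1/(fρ)) ∂P/∂x
u_g = −(−1.4×10⁻³)/(4.26×10⁻⁵ × 1.17) = 28.1 m/s;  v_g = (−0.41×10⁻³)/(4.26×10⁻⁵ × 1.17) = −8.22 m/s
|V_g| = √(u_g² + v_g²) = 29.2 m/s

29.2 m/s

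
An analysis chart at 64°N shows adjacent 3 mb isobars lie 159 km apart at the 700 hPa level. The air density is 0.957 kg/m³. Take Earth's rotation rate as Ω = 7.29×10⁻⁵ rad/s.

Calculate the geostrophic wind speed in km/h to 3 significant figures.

Coriolis parameter at 64°N:
f = 2Ω sin φ = 2 × 7.29×10⁻⁵ × sin 64° = 1.31×10⁻⁴ s⁻¹
Pressure gradient: |∂P/∂n| = 300 Pa / 159000 m = 1.89×10⁻³ Pa/m
Geostrophic balance (pressure-gradient force = Coriolis force):
V_g = (1/(fρ)) |∂P/∂n| = 1.89×10⁻³ / (1.31×10⁻⁴ × 0.957) = 15.0 m/s
Converting: 15.0 m/s × 3.6 = 54.2 km/h

54.2 km/h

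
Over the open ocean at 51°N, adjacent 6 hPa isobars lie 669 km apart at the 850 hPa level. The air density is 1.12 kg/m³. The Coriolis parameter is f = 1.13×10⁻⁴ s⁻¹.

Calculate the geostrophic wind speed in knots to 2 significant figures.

14 knots

Pressure gradient: |∂P/∂n| = 600 Pa / 669000 m = 8.97×10⁻⁴ Pa/m
Geostrophic balance (pressure-gradient force = Coriolis force):
V_g = (1/(fρ)) |∂P/∂n| = 8.97×10⁻⁴ / (1.13×10⁻⁴ × 1.12) = 7.09 m/s
Converting: 7.09 m/s × 1.944 = 14 knots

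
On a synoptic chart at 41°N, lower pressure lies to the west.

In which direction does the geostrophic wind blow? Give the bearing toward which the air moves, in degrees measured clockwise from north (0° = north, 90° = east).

The pressure-gradient force points toward the west (bearing 270°).
Geostrophic balance: in the Northern Hemisphere the Coriolis force deflects motion to the right, so the geostrophic wind blows 90° to the right of the pressure-gradient force (low pressure on the left).
Rotating 270° by 90° clockwise gives 000° — the wind blows toward the north.

000°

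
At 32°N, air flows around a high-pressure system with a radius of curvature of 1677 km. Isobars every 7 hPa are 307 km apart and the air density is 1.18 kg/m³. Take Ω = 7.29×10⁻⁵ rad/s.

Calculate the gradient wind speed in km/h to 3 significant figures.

122 km/h

Coriolis parameter at 32°N:
f = 2Ω sin φ = 2 × 7.29×10⁻⁵ × sin 32° = 7.73×10⁻⁵ s⁻¹
Pressure gradient: |∂P/∂n| = 700 Pa / 307000 m = 2.28×10⁻³ Pa/m
Geostrophic speed: V_g = |∂P/∂n|/(fρ) = 2.28×10⁻³/(7.73×10⁻⁵ × 1.18) = 25.0 m/s
Around a high, pressure-gradient force acts outward with centrifugal, so Coriolis balances both:
fV = (1/ρ)|∂P/∂n| + V²/R  →  V² − fR·V + fR·V_g = 0
With fR = 7.73×10⁻⁵ × 1677×10³ m = 130 m/s:
V = [fR − √((fR)² − 4 fR V_g)]/2 = [130 − √(130² − 4×130×25)]/2 = 33.9 m/s
Supergeostrophic (V > V_g = 25 m/s), as expected around a high.
Converting: 33.9 m/s × 3.6 = 122 km/h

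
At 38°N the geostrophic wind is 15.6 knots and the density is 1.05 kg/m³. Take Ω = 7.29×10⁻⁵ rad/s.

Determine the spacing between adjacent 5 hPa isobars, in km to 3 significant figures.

Coriolis parameter at 38°N:
f = 2Ω sin φ = 2 × 7.29×10⁻⁵ × sin 38° = 8.98×10⁻⁵ s⁻¹
Wind speed in SI: 15.6 knots = 8.03 m/s
Geostrophic balance rearranged: |∂P/∂n| = f ρ V_g
|∂P/∂n| = 8.98×10⁻⁵ × 1.05 × 8.03 = 7.56×10⁻⁴ Pa/m
Isobar spacing: Δn = ΔP/|∂P/∂n| = 500 Pa / 7.56×10⁻⁴ Pa/m = 661026 m ≈ 661 km

661 km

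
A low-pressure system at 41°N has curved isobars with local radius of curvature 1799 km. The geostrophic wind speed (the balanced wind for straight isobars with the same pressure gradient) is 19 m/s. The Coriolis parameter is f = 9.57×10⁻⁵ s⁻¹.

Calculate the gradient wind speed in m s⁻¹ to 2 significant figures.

17 m s⁻¹

Around a low, centrifugal force acts outward with Coriolis, so pressure-gradient force balances both:
(1/ρ)|∂P/∂n| = fV + V²/R  →  V² + fR·V − fR·V_g = 0
With fR = 9.57×10⁻⁵ × 1799×10³ m = 172 m/s:
V = [−fR + √((fR)² + 4 fR V_g)]/2 = [−172 + √(172² + 4×172×19)]/2 = 17.3 m/s
Subgeostrophic (V < V_g = 19 m/s), as expected around a low.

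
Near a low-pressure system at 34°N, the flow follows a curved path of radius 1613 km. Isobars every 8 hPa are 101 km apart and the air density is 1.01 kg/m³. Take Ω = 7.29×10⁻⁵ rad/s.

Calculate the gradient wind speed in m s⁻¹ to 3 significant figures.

Coriolis parameter at 34°N:
f = 2Ω sin φ = 2 × 7.29×10⁻⁵ × sin 34° = 8.15×10⁻⁵ s⁻¹
Pressure gradient: |∂P/∂n| = 800 Pa / 101000 m = 7.92×10⁻³ Pa/m
Geostrophic speed: V_g = |∂P/∂n|/(fρ) = 7.92×10⁻³/(8.15×10⁻⁵ × 1.01) = 96.2 m/s
Around a low, centrifugal force acts outward with Coriolis, so pressure-gradient force balances both:
(1/ρ)|∂P/∂n| = fV + V²/R  →  V² + fR·V − fR·V_g = 0
With fR = 8.15×10⁻⁵ × 1613×10³ m = 132 m/s:
V = [−fR + √((fR)² + 4 fR V_g)]/2 = [−132 + √(132² + 4×132×96.2)]/2 = 64.5 m/s
Subgeostrophic (V < V_g = 96.2 m/s), as expected around a low.

64.5 m s⁻¹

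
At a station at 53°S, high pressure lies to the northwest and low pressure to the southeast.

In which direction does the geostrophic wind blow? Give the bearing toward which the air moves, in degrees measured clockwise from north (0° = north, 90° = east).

045°

The pressure-gradient force points toward the southeast (bearing 135°).
Geostrophic balance: in the Southern Hemisphere the Coriolis force deflects motion to the left, so the geostrophic wind blows 90° to the left of the pressure-gradient force (low pressure on the right).
Rotating 135° by 90° counterclockwise gives 045° — the wind blows toward the northeast.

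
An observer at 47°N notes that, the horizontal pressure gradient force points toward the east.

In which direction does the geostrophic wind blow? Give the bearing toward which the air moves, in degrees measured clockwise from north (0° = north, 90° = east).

180°

The pressure-gradient force points toward the east (bearing 090°).
Geostrophic balance: in the Northern Hemisphere the Coriolis force deflects motion to the right, so the geostrophic wind blows 90° to the right of the pressure-gradient force (low pressure on the left).
Rotating 090° by 90° clockwise gives 180° — the wind blows toward the south.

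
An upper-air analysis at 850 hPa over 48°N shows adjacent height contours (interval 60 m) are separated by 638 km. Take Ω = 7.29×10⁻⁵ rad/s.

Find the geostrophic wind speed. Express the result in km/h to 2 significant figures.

Coriolis parameter at 48°N:
f = 2Ω sin φ = 2 × 7.29×10⁻⁵ × sin 48° = 1.08×10⁻⁴ s⁻¹
Height gradient: |∂Z/∂n| = 60 m / 638000 m = 9.40×10⁻⁵
On a pressure surface, geostrophic balance gives V_g = (g/f)|∂Z/∂n|:
V_g = 9.81 × 9.40×10⁻⁵ / 1.08×10⁻⁴ = 8.51 m/s
Converting: 8.51 m/s × 3.6 = 31 km/h

31 km/h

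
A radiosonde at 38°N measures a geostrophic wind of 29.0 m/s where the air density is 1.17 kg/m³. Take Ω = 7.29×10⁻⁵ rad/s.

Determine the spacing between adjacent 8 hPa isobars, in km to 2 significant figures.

Coriolis parameter at 38°N:
f = 2Ω sin φ = 2 × 7.29×10⁻⁵ × sin 38° = 8.98×10⁻⁵ s⁻¹
Geostrophic balance rearranged: |∂P/∂n| = f ρ V_g
|∂P/∂n| = 8.98×10⁻⁵ × 1.17 × 29.0 = 3.05×10⁻³ Pa/m
Isobar spacing: Δn = ΔP/|∂P/∂n| = 800 Pa / 3.05×10⁻³ Pa/m = 262668 m ≈ 260 km

260 km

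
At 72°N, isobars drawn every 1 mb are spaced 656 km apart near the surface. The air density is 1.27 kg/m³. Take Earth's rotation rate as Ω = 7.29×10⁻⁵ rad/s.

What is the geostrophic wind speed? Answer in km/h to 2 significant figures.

3.1 km/h

Coriolis parameter at 72°N:
f = 2Ω sin φ = 2 × 7.29×10⁻⁵ × sin 72° = 1.39×10⁻⁴ s⁻¹
Pressure gradient: |∂P/∂n| = 100 Pa / 656000 m = 1.52×10⁻⁴ Pa/m
Geostrophic balance (pressure-gradient force = Coriolis force):
V_g = (1/(fρ)) |∂P/∂n| = 1.52×10⁻⁴ / (1.39×10⁻⁴ × 1.27) = 0.866 m/s
Converting: 0.866 m/s × 3.6 = 3.1 km/h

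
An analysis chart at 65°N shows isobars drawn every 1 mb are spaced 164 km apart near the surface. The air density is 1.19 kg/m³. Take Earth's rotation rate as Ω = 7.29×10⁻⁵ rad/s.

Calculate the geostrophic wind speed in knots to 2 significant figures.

7.5 knots

Coriolis parameter at 65°N:
f = 2Ω sin φ = 2 × 7.29×10⁻⁵ × sin 65° = 1.32×10⁻⁴ s⁻¹
Pressure gradient: |∂P/∂n| = 100 Pa / 164000 m = 6.10×10⁻⁴ Pa/m
Geostrophic balance (pressure-gradient force = Coriolis force):
V_g = (1/(fρ)) |∂P/∂n| = 6.10×10⁻⁴ / (1.32×10⁻⁴ × 1.19) = 3.88 m/s
Converting: 3.88 m/s × 1.944 = 7.5 knots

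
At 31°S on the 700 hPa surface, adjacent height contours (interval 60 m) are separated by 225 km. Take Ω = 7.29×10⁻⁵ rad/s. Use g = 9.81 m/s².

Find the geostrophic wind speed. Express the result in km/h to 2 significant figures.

130 km/h

Coriolis parameter at 31°S:
f = 2Ω sin φ = 2 × 7.29×10⁻⁵ × sin 31° = 7.51×10⁻⁵ s⁻¹
Height gradient: |∂Z/∂n| = 60 m / 225000 m = 2.67×10⁻⁴
On a pressure surface, geostrophic balance gives V_g = (g/f)|∂Z/∂n|:
V_g = 9.81 × 2.67×10⁻⁴ / 7.51×10⁻⁵ = 34.8 m/s
Converting: 34.8 m/s × 3.6 = 130 km/h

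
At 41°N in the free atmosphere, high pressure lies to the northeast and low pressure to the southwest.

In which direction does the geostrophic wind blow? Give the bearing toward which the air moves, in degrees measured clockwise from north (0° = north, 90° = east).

The pressure-gradient force points toward the southwest (bearing 225°).
Geostrophic balance: in the Northern Hemisphere the Coriolis force deflects motion to the right, so the geostrophic wind blows 90° to the right of the pressure-gradient force (low pressure on the left).
Rotating 225° by 90° clockwise gives 315° — the wind blows toward the northwest.

315°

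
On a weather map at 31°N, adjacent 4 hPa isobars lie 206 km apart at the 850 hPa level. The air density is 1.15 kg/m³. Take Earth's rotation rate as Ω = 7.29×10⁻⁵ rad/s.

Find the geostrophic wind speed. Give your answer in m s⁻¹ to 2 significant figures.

Coriolis parameter at 31°N:
f = 2Ω sin φ = 2 × 7.29×10⁻⁵ × sin 31° = 7.51×10⁻⁵ s⁻¹
Pressure gradient: |∂P/∂n| = 400 Pa / 206000 m = 1.94×10⁻³ Pa/m
Geostrophic balance (pressure-gradient force = Coriolis force):
V_g = (1/(fρ)) |∂P/∂n| = 1.94×10⁻³ / (7.51×10⁻⁵ × 1.15) = 22.5 m/s

22 m s⁻¹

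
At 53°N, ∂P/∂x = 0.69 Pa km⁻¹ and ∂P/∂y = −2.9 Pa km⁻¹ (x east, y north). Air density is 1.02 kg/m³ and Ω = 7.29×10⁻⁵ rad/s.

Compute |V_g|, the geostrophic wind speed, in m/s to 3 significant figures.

Coriolis parameter at 53°N:
f = 2Ω sin φ = 2 × 7.29×10⁻⁵ × sin 53° = 1.16×10⁻⁴ s⁻¹
Component geostrophic relations (x east, y north):
u_g = −(1/(fρ)) ∂P/∂y,  v_g = (1/(fρ)) ∂P/∂x
u_g = −(−2.9×10⁻³)/(1.16×10⁻⁴ × 1.02) = 24.4 m/s;  v_g = (0.69×10⁻³)/(1.16×10⁻⁴ × 1.02) = 5.81 m/s
|V_g| = √(u_g² + v_g²) = 25.1 m/s

25.1 m/s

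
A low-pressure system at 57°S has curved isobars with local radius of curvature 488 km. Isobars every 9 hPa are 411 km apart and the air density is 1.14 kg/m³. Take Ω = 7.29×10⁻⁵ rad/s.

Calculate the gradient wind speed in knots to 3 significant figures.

Coriolis parameter at 57°S:
f = 2Ω sin φ = 2 × 7.29×10⁻⁵ × sin 57° = 1.22×10⁻⁴ s⁻¹
Pressure gradient: |∂P/∂n| = 900 Pa / 411000 m = 2.19×10⁻³ Pa/m
Geostrophic speed: V_g = |∂P/∂n|/(fρ) = 2.19×10⁻³/(1.22×10⁻⁴ × 1.14) = 15.7 m/s
Around a low, centrifugal force acts outward with Coriolis, so pressure-gradient force balances both:
(1/ρ)|∂P/∂n| = fV + V²/R  →  V² + fR·V − fR·V_g = 0
With fR = 1.22×10⁻⁴ × 488×10³ m = 59.7 m/s:
V = [−fR + √((fR)² + 4 fR V_g)]/2 = [−59.7 + √(59.7² + 4×59.7×15.7)]/2 = 12.9 m/s
Subgeostrophic (V < V_g = 15.7 m/s), as expected around a low.
Converting: 12.9 m/s × 1.944 = 25.1 knots

25.1 knots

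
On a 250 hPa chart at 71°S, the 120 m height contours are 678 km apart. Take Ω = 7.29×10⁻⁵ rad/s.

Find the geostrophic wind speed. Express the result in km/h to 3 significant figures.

Coriolis parameter at 71°S:
f = 2Ω sin φ = 2 × 7.29×10⁻⁵ × sin 71° = 1.38×10⁻⁴ s⁻¹
Height gradient: |∂Z/∂n| = 120 m / 678000 m = 1.77×10⁻⁴
On a pressure surface, geostrophic balance gives V_g = (g/f)|∂Z/∂n|:
V_g = 9.81 × 1.77×10⁻⁴ / 1.38×10⁻⁴ = 12.6 m/s
Converting: 12.6 m/s × 3.6 = 45.3 km/h

45.3 km/h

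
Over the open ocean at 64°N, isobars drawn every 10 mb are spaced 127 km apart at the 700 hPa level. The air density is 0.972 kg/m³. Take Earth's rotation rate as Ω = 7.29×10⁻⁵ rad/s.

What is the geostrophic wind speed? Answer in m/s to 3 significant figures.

Coriolis parameter at 64°N:
f = 2Ω sin φ = 2 × 7.29×10⁻⁵ × sin 64° = 1.31×10⁻⁴ s⁻¹
Pressure gradient: |∂P/∂n| = 1000 Pa / 127000 m = 7.87×10⁻³ Pa/m
Geostrophic balance (pressure-gradient force = Coriolis force):
V_g = (1/(fρ)) |∂P/∂n| = 7.87×10⁻³ / (1.31×10⁻⁴ × 0.972) = 61.8 m/s

61.8 m/s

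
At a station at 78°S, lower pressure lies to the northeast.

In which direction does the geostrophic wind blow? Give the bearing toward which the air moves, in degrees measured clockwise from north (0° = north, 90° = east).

315°

The pressure-gradient force points toward the northeast (bearing 045°).
Geostrophic balance: in the Southern Hemisphere the Coriolis force deflects motion to the left, so the geostrophic wind blows 90° to the left of the pressure-gradient force (low pressure on the right).
Rotating 045° by 90° counterclockwise gives 315° — the wind blows toward the northwest.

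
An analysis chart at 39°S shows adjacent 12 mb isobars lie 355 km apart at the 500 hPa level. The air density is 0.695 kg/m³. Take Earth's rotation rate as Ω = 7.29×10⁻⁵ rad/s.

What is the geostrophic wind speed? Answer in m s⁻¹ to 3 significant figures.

53.0 m s⁻¹

Coriolis parameter at 39°S:
f = 2Ω sin φ = 2 × 7.29×10⁻⁵ × sin 39° = 9.18×10⁻⁵ s⁻¹
Pressure gradient: |∂P/∂n| = 1200 Pa / 355000 m = 3.38×10⁻³ Pa/m
Geostrophic balance (pressure-gradient force = Coriolis force):
V_g = (1/(fρ)) |∂P/∂n| = 3.38×10⁻³ / (9.18×10⁻⁵ × 0.695) = 53.0 m/s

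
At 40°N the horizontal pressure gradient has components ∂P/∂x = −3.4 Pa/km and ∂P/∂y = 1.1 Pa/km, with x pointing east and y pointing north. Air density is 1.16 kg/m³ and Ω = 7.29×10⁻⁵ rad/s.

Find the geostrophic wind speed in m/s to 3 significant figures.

32.9 m/s

Coriolis parameter at 40°N:
f = 2Ω sin φ = 2 × 7.29×10⁻⁵ × sin 40° = 9.37×10⁻⁵ s⁻¹
Component geostrophic relations (x east, y north):
u_g = −(1/(fρ)) ∂P/∂y,  v_g = (1/(fρ)) ∂P/∂x
u_g = −(1.1×10⁻³)/(9.37×10⁻⁵ × 1.16) = −10.1 m/s;  v_g = (−3.4×10⁻³)/(9.37×10⁻⁵ × 1.16) = −31.3 m/s
|V_g| = √(u_g² + v_g²) = 32.9 m/s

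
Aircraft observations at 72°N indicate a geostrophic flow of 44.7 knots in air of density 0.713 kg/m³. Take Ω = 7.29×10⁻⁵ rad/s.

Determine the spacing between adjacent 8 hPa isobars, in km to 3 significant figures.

Coriolis parameter at 72°N:
f = 2Ω sin φ = 2 × 7.29×10⁻⁵ × sin 72° = 1.39×10⁻⁴ s⁻¹
Wind speed in SI: 44.7 knots = 23.0 m/s
Geostrophic balance rearranged: |∂P/∂n| = f ρ V_g
|∂P/∂n| = 1.39×10⁻⁴ × 0.713 × 23.0 = 2.27×10⁻³ Pa/m
Isobar spacing: Δn = ΔP/|∂P/∂n| = 800 Pa / 2.27×10⁻³ Pa/m = 351877 m ≈ 352 km

352 km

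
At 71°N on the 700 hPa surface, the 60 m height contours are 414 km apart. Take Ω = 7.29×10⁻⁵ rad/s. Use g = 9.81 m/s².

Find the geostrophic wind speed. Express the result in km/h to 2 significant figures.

Coriolis parameter at 71°N:
f = 2Ω sin φ = 2 × 7.29×10⁻⁵ × sin 71° = 1.38×10⁻⁴ s⁻¹
Height gradient: |∂Z/∂n| = 60 m / 414000 m = 1.45×10⁻⁴
On a pressure surface, geostrophic balance gives V_g = (g/f)|∂Z/∂n|:
V_g = 9.81 × 1.45×10⁻⁴ / 1.38×10⁻⁴ = 10.3 m/s
Converting: 10.3 m/s × 3.6 = 37 km/h

37 km/h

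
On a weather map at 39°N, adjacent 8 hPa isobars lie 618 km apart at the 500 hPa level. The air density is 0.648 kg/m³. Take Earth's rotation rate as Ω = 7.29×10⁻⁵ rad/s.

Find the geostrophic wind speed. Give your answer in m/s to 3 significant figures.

21.8 m/s

Coriolis parameter at 39°N:
f = 2Ω sin φ = 2 × 7.29×10⁻⁵ × sin 39° = 9.18×10⁻⁵ s⁻¹
Pressure gradient: |∂P/∂n| = 800 Pa / 618000 m = 1.29×10⁻³ Pa/m
Geostrophic balance (pressure-gradient force = Coriolis force):
V_g = (1/(fρ)) |∂P/∂n| = 1.29×10⁻³ / (9.18×10⁻⁵ × 0.648) = 21.8 m/s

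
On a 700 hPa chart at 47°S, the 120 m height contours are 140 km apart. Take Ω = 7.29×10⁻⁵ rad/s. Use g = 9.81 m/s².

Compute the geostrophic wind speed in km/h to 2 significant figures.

Coriolis parameter at 47°S:
f = 2Ω sin φ = 2 × 7.29×10⁻⁵ × sin 47° = 1.07×10⁻⁴ s⁻¹
Height gradient: |∂Z/∂n| = 120 m / 140000 m = 8.57×10⁻⁴
On a pressure surface, geostrophic balance gives V_g = (g/f)|∂Z/∂n|:
V_g = 9.81 × 8.57×10⁻⁴ / 1.07×10⁻⁴ = 78.9 m/s
Converting: 78.9 m/s × 3.6 = 280 km/h

280 km/h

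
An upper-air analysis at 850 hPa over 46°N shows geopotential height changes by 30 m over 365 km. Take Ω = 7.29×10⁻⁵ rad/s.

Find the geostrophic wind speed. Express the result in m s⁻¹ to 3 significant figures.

7.69 m s⁻¹

Coriolis parameter at 46°N:
f = 2Ω sin φ = 2 × 7.29×10⁻⁵ × sin 46° = 1.05×10⁻⁴ s⁻¹
Height gradient: |∂Z/∂n| = 30 m / 365000 m = 8.22×10⁻⁵
On a pressure surface, geostrophic balance gives V_g = (g/f)|∂Z/∂n|:
V_g = 9.81 × 8.22×10⁻⁵ / 1.05×10⁻⁴ = 7.69 m/s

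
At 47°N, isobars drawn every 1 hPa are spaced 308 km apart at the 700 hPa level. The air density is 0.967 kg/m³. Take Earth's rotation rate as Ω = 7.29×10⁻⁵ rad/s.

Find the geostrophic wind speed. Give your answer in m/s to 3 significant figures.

Coriolis parameter at 47°N:
f = 2Ω sin φ = 2 × 7.29×10⁻⁵ × sin 47° = 1.07×10⁻⁴ s⁻¹
Pressure gradient: |∂P/∂n| = 100 Pa / 308000 m = 3.25×10⁻⁴ Pa/m
Geostrophic balance (pressure-gradient force = Coriolis force):
V_g = (1/(fρ)) |∂P/∂n| = 3.25×10⁻⁴ / (1.07×10⁻⁴ × 0.967) = 3.15 m/s

3.15 m/s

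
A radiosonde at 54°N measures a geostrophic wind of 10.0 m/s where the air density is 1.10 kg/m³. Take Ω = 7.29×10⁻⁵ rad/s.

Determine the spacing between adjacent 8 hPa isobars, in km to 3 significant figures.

617 km

Coriolis parameter at 54°N:
f = 2Ω sin φ = 2 × 7.29×10⁻⁵ × sin 54° = 1.18×10⁻⁴ s⁻¹
Geostrophic balance rearranged: |∂P/∂n| = f ρ V_g
|∂P/∂n| = 1.18×10⁻⁴ × 1.10 × 10.0 = 1.30×10⁻³ Pa/m
Isobar spacing: Δn = ΔP/|∂P/∂n| = 800 Pa / 1.30×10⁻³ Pa/m = 616570 m ≈ 617 km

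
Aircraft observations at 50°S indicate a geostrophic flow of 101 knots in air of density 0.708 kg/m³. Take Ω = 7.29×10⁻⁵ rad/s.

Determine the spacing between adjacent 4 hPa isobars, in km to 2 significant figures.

97 km

Coriolis parameter at 50°S:
f = 2Ω sin φ = 2 × 7.29×10⁻⁵ × sin 50° = 1.12×10⁻⁴ s⁻¹
Wind speed in SI: 101 knots = 52.0 m/s
Geostrophic balance rearranged: |∂P/∂n| = f ρ V_g
|∂P/∂n| = 1.12×10⁻⁴ × 0.708 × 52.0 = 4.11×10⁻³ Pa/m
Isobar spacing: Δn = ΔP/|∂P/∂n| = 400 Pa / 4.11×10⁻³ Pa/m = 97354 m ≈ 97 km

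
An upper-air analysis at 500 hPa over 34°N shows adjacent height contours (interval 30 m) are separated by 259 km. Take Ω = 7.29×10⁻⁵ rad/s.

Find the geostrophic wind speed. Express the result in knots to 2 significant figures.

27 knots

Coriolis parameter at 34°N:
f = 2Ω sin φ = 2 × 7.29×10⁻⁵ × sin 34° = 8.15×10⁻⁵ s⁻¹
Height gradient: |∂Z/∂n| = 30 m / 259000 m = 1.16×10⁻⁴
On a pressure surface, geostrophic balance gives V_g = (g/f)|∂Z/∂n|:
V_g = 9.81 × 1.16×10⁻⁴ / 8.15×10⁻⁵ = 13.9 m/s
Converting: 13.9 m/s × 1.944 = 27 knots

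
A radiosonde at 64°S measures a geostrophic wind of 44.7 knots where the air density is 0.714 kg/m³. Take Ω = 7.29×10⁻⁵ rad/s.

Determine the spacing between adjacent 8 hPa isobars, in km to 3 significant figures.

372 km

Coriolis parameter at 64°S:
f = 2Ω sin φ = 2 × 7.29×10⁻⁵ × sin 64° = 1.31×10⁻⁴ s⁻¹
Wind speed in SI: 44.7 knots = 23.0 m/s
Geostrophic balance rearranged: |∂P/∂n| = f ρ V_g
|∂P/∂n| = 1.31×10⁻⁴ × 0.714 × 23.0 = 2.15×10⁻³ Pa/m
Isobar spacing: Δn = ΔP/|∂P/∂n| = 800 Pa / 2.15×10⁻³ Pa/m = 371816 m ≈ 372 km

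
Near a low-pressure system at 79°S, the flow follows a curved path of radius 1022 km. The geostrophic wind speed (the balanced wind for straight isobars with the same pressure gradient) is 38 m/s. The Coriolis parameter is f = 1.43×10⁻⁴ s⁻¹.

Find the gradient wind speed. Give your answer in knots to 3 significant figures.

Around a low, centrifugal force acts outward with Coriolis, so pressure-gradient force balances both:
(1/ρ)|∂P/∂n| = fV + V²/R  →  V² + fR·V − fR·V_g = 0
With fR = 1.43×10⁻⁴ × 1022×10³ m = 146 m/s:
V = [−fR + √((fR)² + 4 fR V_g)]/2 = [−146 + √(146² + 4×146×38)]/2 = 31.3 m/s
Subgeostrophic (V < V_g = 38 m/s), as expected around a low.
Converting: 31.3 m/s × 1.944 = 60.8 knots

60.8 knots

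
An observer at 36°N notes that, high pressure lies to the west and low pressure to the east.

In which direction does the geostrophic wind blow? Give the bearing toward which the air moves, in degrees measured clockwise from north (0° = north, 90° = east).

180°

The pressure-gradient force points toward the east (bearing 090°).
Geostrophic balance: in the Northern Hemisphere the Coriolis force deflects motion to the right, so the geostrophic wind blows 90° to the right of the pressure-gradient force (low pressure on the left).
Rotating 090° by 90° clockwise gives 180° — the wind blows toward the south.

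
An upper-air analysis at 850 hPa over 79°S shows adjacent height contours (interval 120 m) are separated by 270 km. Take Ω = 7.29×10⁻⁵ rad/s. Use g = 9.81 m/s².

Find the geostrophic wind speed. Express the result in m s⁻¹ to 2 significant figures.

30 m s⁻¹

Coriolis parameter at 79°S:
f = 2Ω sin φ = 2 × 7.29×10⁻⁵ × sin 79° = 1.43×10⁻⁴ s⁻¹
Height gradient: |∂Z/∂n| = 120 m / 270000 m = 4.44×10⁻⁴
On a pressure surface, geostrophic balance gives V_g = (g/f)|∂Z/∂n|:
V_g = 9.81 × 4.44×10⁻⁴ / 1.43×10⁻⁴ = 30.5 m/s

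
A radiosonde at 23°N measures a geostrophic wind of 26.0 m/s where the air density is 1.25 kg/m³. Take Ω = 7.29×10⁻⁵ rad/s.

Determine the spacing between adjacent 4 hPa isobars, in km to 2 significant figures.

220 km

Coriolis parameter at 23°N:
f = 2Ω sin φ = 2 × 7.29×10⁻⁵ × sin 23° = 5.70×10⁻⁵ s⁻¹
Geostrophic balance rearranged: |∂P/∂n| = f ρ V_g
|∂P/∂n| = 5.70×10⁻⁵ × 1.25 × 26.0 = 1.85×10⁻³ Pa/m
Isobar spacing: Δn = ΔP/|∂P/∂n| = 400 Pa / 1.85×10⁻³ Pa/m = 216043 m ≈ 220 km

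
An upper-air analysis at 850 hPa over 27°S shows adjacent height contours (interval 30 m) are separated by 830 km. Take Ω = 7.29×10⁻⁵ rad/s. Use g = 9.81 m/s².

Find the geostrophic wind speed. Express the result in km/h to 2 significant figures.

Coriolis parameter at 27°S:
f = 2Ω sin φ = 2 × 7.29×10⁻⁵ × sin 27° = 6.62×10⁻⁵ s⁻¹
Height gradient: |∂Z/∂n| = 30 m / 830000 m = 3.61×10⁻⁵
On a pressure surface, geostrophic balance gives V_g = (g/f)|∂Z/∂n|:
V_g = 9.81 × 3.61×10⁻⁵ / 6.62×10⁻⁵ = 5.36 m/s
Converting: 5.36 m/s × 3.6 = 19 km/h

19 km/h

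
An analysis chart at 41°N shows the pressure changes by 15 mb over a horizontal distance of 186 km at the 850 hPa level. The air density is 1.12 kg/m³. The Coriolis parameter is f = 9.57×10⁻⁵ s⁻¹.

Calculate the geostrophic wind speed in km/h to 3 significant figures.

271 km/h

Pressure gradient: |∂P/∂n| = 1500 Pa / 186000 m = 8.06×10⁻³ Pa/m
Geostrophic balance (pressure-gradient force = Coriolis force):
V_g = (1/(fρ)) |∂P/∂n| = 8.06×10⁻³ / (9.57×10⁻⁵ × 1.12) = 75.2 m/s
Converting: 75.2 m/s × 3.6 = 271 km/h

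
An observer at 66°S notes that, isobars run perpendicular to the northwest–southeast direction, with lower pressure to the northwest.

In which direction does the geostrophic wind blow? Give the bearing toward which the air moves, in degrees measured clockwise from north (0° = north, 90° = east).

The pressure-gradient force points toward the northwest (bearing 315°).
Geostrophic balance: in the Southern Hemisphere the Coriolis force deflects motion to the left, so the geostrophic wind blows 90° to the left of the pressure-gradient force (low pressure on the right).
Rotating 315° by 90° counterclockwise gives 225° — the wind blows toward the southwest.

225°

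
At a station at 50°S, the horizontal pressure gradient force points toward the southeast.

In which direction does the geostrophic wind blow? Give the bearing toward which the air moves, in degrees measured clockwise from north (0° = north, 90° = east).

The pressure-gradient force points toward the southeast (bearing 135°).
Geostrophic balance: in the Southern Hemisphere the Coriolis force deflects motion to the left, so the geostrophic wind blows 90° to the left of the pressure-gradient force (low pressure on the right).
Rotating 135° by 90° counterclockwise gives 045° — the wind blows toward the northeast.

045°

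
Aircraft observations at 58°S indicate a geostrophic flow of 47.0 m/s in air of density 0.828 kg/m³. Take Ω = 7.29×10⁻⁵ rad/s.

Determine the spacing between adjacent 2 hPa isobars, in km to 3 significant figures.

41.6 km

Coriolis parameter at 58°S:
f = 2Ω sin φ = 2 × 7.29×10⁻⁵ × sin 58° = 1.24×10⁻⁴ s⁻¹
Geostrophic balance rearranged: |∂P/∂n| = f ρ V_g
|∂P/∂n| = 1.24×10⁻⁴ × 0.828 × 47.0 = 4.81×10⁻³ Pa/m
Isobar spacing: Δn = ΔP/|∂P/∂n| = 200 Pa / 4.81×10⁻³ Pa/m = 41565 m ≈ 41.6 km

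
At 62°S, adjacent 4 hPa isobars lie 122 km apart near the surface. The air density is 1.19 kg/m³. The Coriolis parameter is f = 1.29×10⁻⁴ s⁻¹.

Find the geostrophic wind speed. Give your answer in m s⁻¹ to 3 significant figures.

21.4 m s⁻¹

Pressure gradient: |∂P/∂n| = 400 Pa / 122000 m = 3.28×10⁻³ Pa/m
Geostrophic balance (pressure-gradient force = Coriolis force):
V_g = (1/(fρ)) |∂P/∂n| = 3.28×10⁻³ / (1.29×10⁻⁴ × 1.19) = 21.4 m/s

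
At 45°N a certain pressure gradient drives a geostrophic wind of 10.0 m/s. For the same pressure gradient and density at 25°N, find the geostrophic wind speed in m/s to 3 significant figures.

With the same pressure gradient and density, V_g ∝ 1/f ∝ 1/sin φ.
V₂ = V₁ · sin φ₁ / sin φ₂ = 10.0 × sin 45° / sin 25°
V₂ = 10.0 × 0.7071/0.4226 = 16.7 m/s

16.7 m/s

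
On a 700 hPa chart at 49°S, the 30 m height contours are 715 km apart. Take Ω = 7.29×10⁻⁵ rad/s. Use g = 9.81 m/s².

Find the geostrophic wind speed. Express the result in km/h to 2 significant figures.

Coriolis parameter at 49°S:
f = 2Ω sin φ = 2 × 7.29×10⁻⁵ × sin 49° = 1.10×10⁻⁴ s⁻¹
Height gradient: |∂Z/∂n| = 30 m / 715000 m = 4.20×10⁻⁵
On a pressure surface, geostrophic balance gives V_g = (g/f)|∂Z/∂n|:
V_g = 9.81 × 4.20×10⁻⁵ / 1.10×10⁻⁴ = 3.74 m/s
Converting: 3.74 m/s × 3.6 = 13 km/h

13 km/h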